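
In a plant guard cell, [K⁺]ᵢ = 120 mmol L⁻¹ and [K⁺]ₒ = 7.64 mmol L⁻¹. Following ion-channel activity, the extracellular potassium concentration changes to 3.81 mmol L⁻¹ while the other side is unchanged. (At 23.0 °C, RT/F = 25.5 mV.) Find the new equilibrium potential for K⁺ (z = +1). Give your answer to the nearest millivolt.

-88 mV

After the shift: [K⁺]_out = 3.81, [K⁺]_in = 120 mmol L⁻¹.
E_new = (25.5/1)·ln(3.81/120) = 25.50 · (-3.4499) = -87.97 mV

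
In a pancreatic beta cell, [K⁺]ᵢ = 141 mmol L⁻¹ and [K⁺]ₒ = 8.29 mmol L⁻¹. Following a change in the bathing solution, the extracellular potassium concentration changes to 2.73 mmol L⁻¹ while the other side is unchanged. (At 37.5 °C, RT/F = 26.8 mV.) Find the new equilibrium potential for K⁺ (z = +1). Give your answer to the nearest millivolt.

After the shift: [K⁺]_out = 2.73, [K⁺]_in = 141 mmol L⁻¹.
E_new = (26.8/1)·ln(2.73/141) = 26.80 · (-3.9445) = -105.71 mV

-106 mV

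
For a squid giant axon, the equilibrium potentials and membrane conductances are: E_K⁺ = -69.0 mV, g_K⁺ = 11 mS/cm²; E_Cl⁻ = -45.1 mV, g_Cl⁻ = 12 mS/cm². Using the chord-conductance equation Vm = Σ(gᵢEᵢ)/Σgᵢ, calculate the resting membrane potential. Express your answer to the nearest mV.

Σ gᵢEᵢ = 11·(-69.0) + 12·(-45.1) = -1300.20
Σ gᵢ = 11 + 12 = 23
Vm = -1300.20 / 23 = -56.53 mV

-57 mV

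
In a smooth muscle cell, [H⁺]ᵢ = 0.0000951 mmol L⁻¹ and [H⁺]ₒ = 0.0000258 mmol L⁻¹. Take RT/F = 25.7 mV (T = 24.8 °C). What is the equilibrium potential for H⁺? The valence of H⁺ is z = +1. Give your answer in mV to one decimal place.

-33.5 mV

E = (25.7/z) · ln([H⁺]_out/[H⁺]_in) with z = +1.
= (25.7/1) · ln(0.0000258/0.0000951) = 25.70 · ln(0.2713)
= 25.70 · (-1.3046) = -33.53 mV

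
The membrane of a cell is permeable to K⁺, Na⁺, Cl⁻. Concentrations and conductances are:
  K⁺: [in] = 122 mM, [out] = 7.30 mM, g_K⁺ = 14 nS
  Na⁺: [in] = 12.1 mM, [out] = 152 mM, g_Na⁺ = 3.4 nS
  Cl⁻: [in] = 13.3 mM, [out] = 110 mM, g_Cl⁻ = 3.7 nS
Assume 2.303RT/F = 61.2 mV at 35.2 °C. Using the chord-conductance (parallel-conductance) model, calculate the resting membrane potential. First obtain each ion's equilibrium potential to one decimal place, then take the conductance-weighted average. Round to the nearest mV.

-49 mV

E_K⁺ = (61.2/1)·log₁₀(7.30/122) = -74.8 mV
E_Na⁺ = (61.2/1)·log₁₀(152/12.1) = 67.3 mV
E_Cl⁻ = (61.2/-1)·log₁₀(110/13.3) = -56.2 mV
Vm = (Σ gᵢEᵢ)/(Σ gᵢ) = (14·-74.8 + 3.4·67.3 + 3.7·-56.2) / (14 + 3.4 + 3.7)
= -1026.32 / 21.1 = -48.64 mV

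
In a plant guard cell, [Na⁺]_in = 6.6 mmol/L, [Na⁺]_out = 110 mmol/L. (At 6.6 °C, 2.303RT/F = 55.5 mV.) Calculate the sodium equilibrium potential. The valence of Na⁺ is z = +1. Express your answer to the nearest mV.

E = (55.5/z) · log₁₀([Na⁺]_out/[Na⁺]_in) with z = +1.
= (55.5/1) · log₁₀(110/6.6) = 55.50 · log₁₀(16.67)
= 55.50 · (1.2218) = 67.81 mV

68 mV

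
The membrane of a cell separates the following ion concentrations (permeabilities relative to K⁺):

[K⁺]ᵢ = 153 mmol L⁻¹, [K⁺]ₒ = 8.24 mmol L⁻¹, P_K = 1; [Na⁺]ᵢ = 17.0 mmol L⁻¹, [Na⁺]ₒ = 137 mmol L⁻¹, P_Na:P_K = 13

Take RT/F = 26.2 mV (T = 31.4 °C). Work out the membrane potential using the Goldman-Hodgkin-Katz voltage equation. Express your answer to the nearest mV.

41 mV

Vm = 26.2 · ln[(Σ P·[cation]ₒ + Σ P·[anion]ᵢ) / (Σ P·[cation]ᵢ + Σ P·[anion]ₒ)]
Numerator = 1×8.24 + 13×137 = 1789
Denominator = 1×153 + 13×17.0 = 374
Vm = 26.2 · ln(4.7841) = 26.2 × (1.5653) = 41.01 mV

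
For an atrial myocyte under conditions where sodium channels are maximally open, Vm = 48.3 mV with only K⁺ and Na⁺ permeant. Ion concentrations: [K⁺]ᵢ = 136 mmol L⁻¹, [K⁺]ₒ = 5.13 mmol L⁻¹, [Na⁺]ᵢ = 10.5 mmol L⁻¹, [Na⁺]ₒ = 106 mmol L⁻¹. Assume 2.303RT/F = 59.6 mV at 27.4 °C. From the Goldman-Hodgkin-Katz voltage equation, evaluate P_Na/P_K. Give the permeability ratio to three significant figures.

22.9

Let α = P_Na/P_K. GHK: Vm = 59.6·log₁₀[(Kₒ + α·Naₒ)/(Kᵢ + α·Naᵢ)].
10^(Vm/59.6) = 10^(48.3/59.6) = 6.4625
So 6.4625·(Kᵢ + α·Naᵢ) = Kₒ + α·Naₒ → α = (6.4625·136.0 − 5.13) / (106.0 − 6.4625·10.5)
α = (878.9 − 5.13) / (106.0 − 67.86) = 873.8/38.14 = 22.91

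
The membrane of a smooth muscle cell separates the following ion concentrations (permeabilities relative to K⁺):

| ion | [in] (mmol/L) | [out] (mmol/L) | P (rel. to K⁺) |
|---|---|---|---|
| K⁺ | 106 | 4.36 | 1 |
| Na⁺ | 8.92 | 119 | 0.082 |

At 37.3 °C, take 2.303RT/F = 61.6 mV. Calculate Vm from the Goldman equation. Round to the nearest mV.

-54 mV

Vm = 61.6 · log₁₀[(Σ P·[cation]ₒ + Σ P·[anion]ᵢ) / (Σ P·[cation]ᵢ + Σ P·[anion]ₒ)]
Numerator = 1×4.36 + 0.082×119 = 14.12
Denominator = 1×106 + 0.082×8.92 = 106.7
Vm = 61.6 · log₁₀(0.13228) = 61.6 × (-0.8785) = -54.12 mV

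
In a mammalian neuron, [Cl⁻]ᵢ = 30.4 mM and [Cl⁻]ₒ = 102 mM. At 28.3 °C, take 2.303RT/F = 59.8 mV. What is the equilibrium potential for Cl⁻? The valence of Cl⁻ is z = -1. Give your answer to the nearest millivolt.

E = (59.8/z) · log₁₀([Cl⁻]_out/[Cl⁻]_in) with z = -1.
For an anion, dividing by z = -1 reverses the sign.
= (59.8/-1) · log₁₀(102/30.4) = -59.80 · log₁₀(3.355)
= -59.80 · (0.5257) = -31.44 mV

-31 mV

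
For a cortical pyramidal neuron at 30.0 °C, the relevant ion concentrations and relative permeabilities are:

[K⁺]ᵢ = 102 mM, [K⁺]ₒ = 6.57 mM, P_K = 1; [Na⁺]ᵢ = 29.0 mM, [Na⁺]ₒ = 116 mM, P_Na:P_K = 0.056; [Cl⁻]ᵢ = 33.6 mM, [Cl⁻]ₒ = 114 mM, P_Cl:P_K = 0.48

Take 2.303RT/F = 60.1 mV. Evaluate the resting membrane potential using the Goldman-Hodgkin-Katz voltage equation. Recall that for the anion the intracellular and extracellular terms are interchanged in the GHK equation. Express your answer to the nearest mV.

-44 mV

Vm = 60.1 · log₁₀[(Σ P·[cation]ₒ + Σ P·[anion]ᵢ) / (Σ P·[cation]ᵢ + Σ P·[anion]ₒ)]
Numerator = 1×6.57 + 0.056×116 + 0.48×33.6 = 29.19
Denominator = 1×102 + 0.056×29.0 + 0.48×114 = 158.3
Vm = 60.1 · log₁₀(0.18437) = 60.1 × (-0.7343) = -44.13 mV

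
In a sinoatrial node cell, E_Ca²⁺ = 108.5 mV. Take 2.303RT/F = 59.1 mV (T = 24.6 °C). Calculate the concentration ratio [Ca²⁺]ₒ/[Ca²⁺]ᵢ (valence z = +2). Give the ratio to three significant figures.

log₁₀([out]/[in]) = E·z/(59.1) = 108.5 × 2 / 59.1 = 3.6717
[out]/[in] = 10^(3.6717) = 4696

4700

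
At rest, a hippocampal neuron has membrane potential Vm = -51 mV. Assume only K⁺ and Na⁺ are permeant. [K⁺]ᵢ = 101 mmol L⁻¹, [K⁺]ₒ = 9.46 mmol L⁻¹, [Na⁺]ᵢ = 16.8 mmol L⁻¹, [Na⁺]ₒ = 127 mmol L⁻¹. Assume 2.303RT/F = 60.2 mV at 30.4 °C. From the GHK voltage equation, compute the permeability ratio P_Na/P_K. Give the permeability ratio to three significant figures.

0.0393

Let α = P_Na/P_K. GHK: Vm = 60.2·log₁₀[(Kₒ + α·Naₒ)/(Kᵢ + α·Naᵢ)].
10^(Vm/60.2) = 10^(-51.0/60.2) = 0.14218
So 0.14218·(Kᵢ + α·Naᵢ) = Kₒ + α·Naₒ → α = (0.14218·101.0 − 9.46) / (127.0 − 0.14218·16.8)
α = (14.36 − 9.46) / (127.0 − 2.389) = 4.9/124.6 = 0.03932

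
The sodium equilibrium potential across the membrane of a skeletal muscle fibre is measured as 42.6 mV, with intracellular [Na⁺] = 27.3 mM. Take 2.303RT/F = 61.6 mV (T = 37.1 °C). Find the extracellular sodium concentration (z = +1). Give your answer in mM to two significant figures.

130 mM

Nernst: E = (61.6/1) · log₁₀([out]/[in]), so log₁₀([out]/[in]) = 42.6 × 1 / 61.6 = 0.6916.
[out]/[in] = 10^(0.6916) = 4.915.
[out] = 4.915 × 27.3 = 134.2 mM.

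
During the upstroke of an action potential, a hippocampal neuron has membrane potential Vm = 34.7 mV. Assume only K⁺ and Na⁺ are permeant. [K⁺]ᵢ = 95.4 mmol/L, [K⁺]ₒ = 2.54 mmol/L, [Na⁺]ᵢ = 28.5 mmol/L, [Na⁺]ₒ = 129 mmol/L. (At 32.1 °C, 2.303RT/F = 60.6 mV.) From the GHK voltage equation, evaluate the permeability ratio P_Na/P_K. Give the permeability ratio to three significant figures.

15.8

Let α = P_Na/P_K. GHK: Vm = 60.6·log₁₀[(Kₒ + α·Naₒ)/(Kᵢ + α·Naᵢ)].
10^(Vm/60.6) = 10^(34.7/60.6) = 3.7377
So 3.7377·(Kᵢ + α·Naᵢ) = Kₒ + α·Naₒ → α = (3.7377·95.4 − 2.54) / (129.0 − 3.7377·28.5)
α = (356.6 − 2.54) / (129.0 − 106.5) = 354/22.47 = 15.75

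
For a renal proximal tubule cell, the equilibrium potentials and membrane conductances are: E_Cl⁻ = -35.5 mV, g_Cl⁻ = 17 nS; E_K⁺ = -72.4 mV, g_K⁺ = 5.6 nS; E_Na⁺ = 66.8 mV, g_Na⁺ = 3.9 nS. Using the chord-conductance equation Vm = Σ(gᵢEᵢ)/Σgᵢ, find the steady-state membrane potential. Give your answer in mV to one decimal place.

-28.2 mV

Σ gᵢEᵢ = 17·(-35.5) + 5.6·(-72.4) + 3.9·(66.8) = -748.42
Σ gᵢ = 17 + 5.6 + 3.9 = 26.5
Vm = -748.42 / 26.5 = -28.24 mV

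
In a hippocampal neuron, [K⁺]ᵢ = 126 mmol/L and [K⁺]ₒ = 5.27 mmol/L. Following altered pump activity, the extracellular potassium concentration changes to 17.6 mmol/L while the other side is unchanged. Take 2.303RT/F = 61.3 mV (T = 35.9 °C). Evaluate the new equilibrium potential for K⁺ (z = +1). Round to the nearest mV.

-52 mV

After the shift: [K⁺]_out = 17.6, [K⁺]_in = 126 mmol/L.
E_new = (61.3/1)·log₁₀(17.6/126) = 61.30 · (-0.8549) = -52.40 mV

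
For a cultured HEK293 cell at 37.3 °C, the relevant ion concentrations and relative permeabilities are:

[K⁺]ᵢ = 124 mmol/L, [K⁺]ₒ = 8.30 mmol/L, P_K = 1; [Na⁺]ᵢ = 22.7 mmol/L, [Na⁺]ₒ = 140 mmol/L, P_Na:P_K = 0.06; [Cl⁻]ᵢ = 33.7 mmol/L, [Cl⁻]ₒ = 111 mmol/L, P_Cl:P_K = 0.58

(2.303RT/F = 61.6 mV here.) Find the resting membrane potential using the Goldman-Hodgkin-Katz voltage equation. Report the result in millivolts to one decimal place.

Vm = 61.6 · log₁₀[(Σ P·[cation]ₒ + Σ P·[anion]ᵢ) / (Σ P·[cation]ᵢ + Σ P·[anion]ₒ)]
Numerator = 1×8.30 + 0.06×140 + 0.58×33.7 = 36.25
Denominator = 1×124 + 0.06×22.7 + 0.58×111 = 189.7
Vm = 61.6 · log₁₀(0.19103) = 61.6 × (-0.7189) = -44.28 mV

-44.3 mV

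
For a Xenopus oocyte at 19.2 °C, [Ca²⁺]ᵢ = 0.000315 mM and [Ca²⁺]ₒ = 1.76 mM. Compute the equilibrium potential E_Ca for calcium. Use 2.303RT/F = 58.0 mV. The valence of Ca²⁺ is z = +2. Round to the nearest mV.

E = (58.0/z) · log₁₀([Ca²⁺]_out/[Ca²⁺]_in) with z = +2.
= (58.0/2) · log₁₀(1.76/0.000315) = 29.00 · log₁₀(5587)
= 29.00 · (3.7472) = 108.67 mV

109 mV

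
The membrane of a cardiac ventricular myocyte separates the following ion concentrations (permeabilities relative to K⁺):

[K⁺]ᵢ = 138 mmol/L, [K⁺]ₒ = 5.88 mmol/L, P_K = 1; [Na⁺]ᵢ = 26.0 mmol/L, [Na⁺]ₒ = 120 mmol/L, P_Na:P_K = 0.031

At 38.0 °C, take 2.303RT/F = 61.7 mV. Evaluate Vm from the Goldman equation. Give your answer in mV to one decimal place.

-71.6 mV

Vm = 61.7 · log₁₀[(Σ P·[cation]ₒ + Σ P·[anion]ᵢ) / (Σ P·[cation]ᵢ + Σ P·[anion]ₒ)]
Numerator = 1×5.88 + 0.031×120 = 9.6
Denominator = 1×138 + 0.031×26.0 = 138.8
Vm = 61.7 · log₁₀(0.069161) = 61.7 × (-1.1601) = -71.58 mV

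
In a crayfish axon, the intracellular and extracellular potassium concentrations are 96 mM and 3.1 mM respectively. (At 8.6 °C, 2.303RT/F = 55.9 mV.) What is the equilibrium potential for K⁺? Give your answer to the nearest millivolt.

E = (55.9/z) · log₁₀([K⁺]_out/[K⁺]_in) with z = +1.
= (55.9/1) · log₁₀(3.1/96) = 55.90 · log₁₀(0.03229)
= 55.90 · (-1.4909) = -83.34 mV

-83 mV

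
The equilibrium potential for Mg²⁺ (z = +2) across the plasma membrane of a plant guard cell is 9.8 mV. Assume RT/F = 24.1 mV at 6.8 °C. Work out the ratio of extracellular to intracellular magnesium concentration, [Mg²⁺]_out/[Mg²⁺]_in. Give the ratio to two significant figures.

ln([out]/[in]) = E·z/(24.1) = 9.8 × 2 / 24.1 = 0.8133
[out]/[in] = e^(0.8133) = 2.255

2.3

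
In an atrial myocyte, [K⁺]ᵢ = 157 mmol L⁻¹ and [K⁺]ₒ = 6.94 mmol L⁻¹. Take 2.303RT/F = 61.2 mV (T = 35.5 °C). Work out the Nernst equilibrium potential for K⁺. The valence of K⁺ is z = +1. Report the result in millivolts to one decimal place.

E = (61.2/z) · log₁₀([K⁺]_out/[K⁺]_in) with z = +1.
= (61.2/1) · log₁₀(6.94/157) = 61.20 · log₁₀(0.0442)
= 61.20 · (-1.3545) = -82.90 mV

-82.9 mV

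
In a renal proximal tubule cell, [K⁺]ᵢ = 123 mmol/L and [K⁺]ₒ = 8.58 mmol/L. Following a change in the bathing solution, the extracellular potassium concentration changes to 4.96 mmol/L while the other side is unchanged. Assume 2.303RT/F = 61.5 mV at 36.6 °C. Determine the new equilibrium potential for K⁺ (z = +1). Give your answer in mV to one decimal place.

After the shift: [K⁺]_out = 4.96, [K⁺]_in = 123 mmol/L.
E_new = (61.5/1)·log₁₀(4.96/123) = 61.50 · (-1.3944) = -85.76 mV

-85.8 mV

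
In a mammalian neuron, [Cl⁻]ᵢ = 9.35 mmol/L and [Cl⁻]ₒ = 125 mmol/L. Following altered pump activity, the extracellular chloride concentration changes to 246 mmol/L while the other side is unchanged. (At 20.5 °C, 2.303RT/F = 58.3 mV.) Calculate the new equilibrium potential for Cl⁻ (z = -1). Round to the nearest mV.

-83 mV

After the shift: [Cl⁻]_out = 246, [Cl⁻]_in = 9.35 mmol/L.
E_new = (58.3/-1)·log₁₀(246/9.35) = -58.30 · (1.4201) = -82.79 mV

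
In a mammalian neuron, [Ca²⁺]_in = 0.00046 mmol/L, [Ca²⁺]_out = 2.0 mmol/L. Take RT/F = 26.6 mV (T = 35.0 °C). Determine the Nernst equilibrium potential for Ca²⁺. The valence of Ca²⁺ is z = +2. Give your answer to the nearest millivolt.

111 mV

E = (26.6/z) · ln([Ca²⁺]_out/[Ca²⁺]_in) with z = +2.
= (26.6/2) · ln(2.0/0.00046) = 13.30 · ln(4348)
= 13.30 · (8.3774) = 111.42 mV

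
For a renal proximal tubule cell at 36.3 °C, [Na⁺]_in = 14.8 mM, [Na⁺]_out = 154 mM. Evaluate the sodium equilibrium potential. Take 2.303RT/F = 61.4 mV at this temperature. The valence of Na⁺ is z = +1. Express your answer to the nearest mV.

62 mV

E = (61.4/z) · log₁₀([Na⁺]_out/[Na⁺]_in) with z = +1.
= (61.4/1) · log₁₀(154/14.8) = 61.40 · log₁₀(10.41)
= 61.40 · (1.0173) = 62.46 mV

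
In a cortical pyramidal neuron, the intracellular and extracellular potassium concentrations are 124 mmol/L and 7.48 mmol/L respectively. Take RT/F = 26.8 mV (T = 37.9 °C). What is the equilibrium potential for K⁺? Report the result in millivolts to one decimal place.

-75.3 mV

E = (26.8/z) · ln([K⁺]_out/[K⁺]_in) with z = +1.
= (26.8/1) · ln(7.48/124) = 26.80 · ln(0.06032)
= 26.80 · (-2.8080) = -75.26 mV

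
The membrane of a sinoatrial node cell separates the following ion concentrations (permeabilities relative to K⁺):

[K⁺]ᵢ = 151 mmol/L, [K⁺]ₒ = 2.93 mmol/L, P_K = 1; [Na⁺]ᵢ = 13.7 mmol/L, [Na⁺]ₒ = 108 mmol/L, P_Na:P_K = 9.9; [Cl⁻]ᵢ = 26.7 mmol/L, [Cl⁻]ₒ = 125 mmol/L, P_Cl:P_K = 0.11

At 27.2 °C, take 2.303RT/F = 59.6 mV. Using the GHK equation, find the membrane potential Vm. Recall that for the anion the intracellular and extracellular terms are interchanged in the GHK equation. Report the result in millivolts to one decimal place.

Vm = 59.6 · log₁₀[(Σ P·[cation]ₒ + Σ P·[anion]ᵢ) / (Σ P·[cation]ᵢ + Σ P·[anion]ₒ)]
Numerator = 1×2.93 + 9.9×108 + 0.11×26.7 = 1075
Denominator = 1×151 + 9.9×13.7 + 0.11×125 = 300.4
Vm = 59.6 · log₁₀(3.579) = 59.6 × (0.5538) = 33.00 mV

33.0 mV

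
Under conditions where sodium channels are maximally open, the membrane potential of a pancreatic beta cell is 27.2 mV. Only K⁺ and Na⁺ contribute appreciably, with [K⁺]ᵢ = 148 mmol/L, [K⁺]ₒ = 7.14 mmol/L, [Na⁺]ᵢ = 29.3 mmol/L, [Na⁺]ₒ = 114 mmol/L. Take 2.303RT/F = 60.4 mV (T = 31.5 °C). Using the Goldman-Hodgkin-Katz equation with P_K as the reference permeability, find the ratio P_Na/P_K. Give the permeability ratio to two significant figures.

13

Let α = P_Na/P_K. GHK: Vm = 60.4·log₁₀[(Kₒ + α·Naₒ)/(Kᵢ + α·Naᵢ)].
10^(Vm/60.4) = 10^(27.2/60.4) = 2.8205
So 2.8205·(Kᵢ + α·Naᵢ) = Kₒ + α·Naₒ → α = (2.8205·148.0 − 7.14) / (114.0 − 2.8205·29.3)
α = (417.4 − 7.14) / (114.0 − 82.64) = 410.3/31.36 = 13.08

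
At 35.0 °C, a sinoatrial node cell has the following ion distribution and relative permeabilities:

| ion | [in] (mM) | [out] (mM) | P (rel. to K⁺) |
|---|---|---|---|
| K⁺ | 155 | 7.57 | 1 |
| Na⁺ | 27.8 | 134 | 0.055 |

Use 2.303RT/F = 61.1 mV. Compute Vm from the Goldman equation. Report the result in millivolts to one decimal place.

-62.3 mV

Vm = 61.1 · log₁₀[(Σ P·[cation]ₒ + Σ P·[anion]ᵢ) / (Σ P·[cation]ᵢ + Σ P·[anion]ₒ)]
Numerator = 1×7.57 + 0.055×134 = 14.94
Denominator = 1×155 + 0.055×27.8 = 156.5
Vm = 61.1 · log₁₀(0.095446) = 61.1 × (-1.0202) = -62.34 mV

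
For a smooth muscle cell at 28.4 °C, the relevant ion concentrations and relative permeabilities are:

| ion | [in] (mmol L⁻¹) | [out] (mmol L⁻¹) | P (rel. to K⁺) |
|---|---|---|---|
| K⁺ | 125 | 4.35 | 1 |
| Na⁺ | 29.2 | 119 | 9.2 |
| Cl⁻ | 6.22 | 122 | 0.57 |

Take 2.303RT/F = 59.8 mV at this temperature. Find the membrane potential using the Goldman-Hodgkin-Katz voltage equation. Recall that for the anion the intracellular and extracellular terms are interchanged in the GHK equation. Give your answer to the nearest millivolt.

23 mV

Vm = 59.8 · log₁₀[(Σ P·[cation]ₒ + Σ P·[anion]ᵢ) / (Σ P·[cation]ᵢ + Σ P·[anion]ₒ)]
Numerator = 1×4.35 + 9.2×119 + 0.57×6.22 = 1103
Denominator = 1×125 + 9.2×29.2 + 0.57×122 = 463.2
Vm = 59.8 · log₁₀(2.3807) = 59.8 × (0.3767) = 22.53 mV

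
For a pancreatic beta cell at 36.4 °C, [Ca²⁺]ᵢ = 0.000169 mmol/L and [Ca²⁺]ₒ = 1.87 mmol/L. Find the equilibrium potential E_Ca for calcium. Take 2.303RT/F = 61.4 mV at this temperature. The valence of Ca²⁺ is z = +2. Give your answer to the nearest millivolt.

E = (61.4/z) · log₁₀([Ca²⁺]_out/[Ca²⁺]_in) with z = +2.
= (61.4/2) · log₁₀(1.87/0.000169) = 30.70 · log₁₀(1.107e+04)
= 30.70 · (4.0440) = 124.15 mV

124 mV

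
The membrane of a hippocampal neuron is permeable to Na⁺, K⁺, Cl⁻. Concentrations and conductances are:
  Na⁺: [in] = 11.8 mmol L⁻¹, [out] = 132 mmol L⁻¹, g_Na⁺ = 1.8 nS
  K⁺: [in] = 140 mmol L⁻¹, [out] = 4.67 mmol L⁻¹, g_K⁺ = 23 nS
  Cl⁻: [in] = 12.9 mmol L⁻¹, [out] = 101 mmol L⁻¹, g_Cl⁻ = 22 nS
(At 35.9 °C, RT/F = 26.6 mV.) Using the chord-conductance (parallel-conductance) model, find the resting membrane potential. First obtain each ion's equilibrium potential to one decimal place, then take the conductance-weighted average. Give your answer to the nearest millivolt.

E_Na⁺ = (26.6/1)·ln(132/11.8) = 64.2 mV
E_K⁺ = (26.6/1)·ln(4.67/140) = -90.5 mV
E_Cl⁻ = (26.6/-1)·ln(101/12.9) = -54.7 mV
Vm = (Σ gᵢEᵢ)/(Σ gᵢ) = (1.8·64.2 + 23·-90.5 + 22·-54.7) / (1.8 + 23 + 22)
= -3169.34 / 46.8 = -67.72 mV

-68 mV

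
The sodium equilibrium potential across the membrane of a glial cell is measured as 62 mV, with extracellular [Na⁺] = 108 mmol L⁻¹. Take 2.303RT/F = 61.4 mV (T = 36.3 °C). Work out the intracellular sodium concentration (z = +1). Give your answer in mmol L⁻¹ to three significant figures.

10.6 mmol L⁻¹

Nernst: E = (61.4/1) · log₁₀([out]/[in]), so log₁₀([out]/[in]) = 62.0 × 1 / 61.4 = 1.0098.
[out]/[in] = 10^(1.0098) = 10.23.
[in] = 108 / 10.23 = 10.56 mmol L⁻¹.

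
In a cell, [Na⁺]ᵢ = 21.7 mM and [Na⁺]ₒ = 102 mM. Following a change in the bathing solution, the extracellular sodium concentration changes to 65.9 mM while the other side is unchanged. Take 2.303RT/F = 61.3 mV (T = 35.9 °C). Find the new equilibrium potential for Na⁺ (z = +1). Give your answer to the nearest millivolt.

After the shift: [Na⁺]_out = 65.9, [Na⁺]_in = 21.7 mM.
E_new = (61.3/1)·log₁₀(65.9/21.7) = 61.30 · (0.4824) = 29.57 mV

30 mV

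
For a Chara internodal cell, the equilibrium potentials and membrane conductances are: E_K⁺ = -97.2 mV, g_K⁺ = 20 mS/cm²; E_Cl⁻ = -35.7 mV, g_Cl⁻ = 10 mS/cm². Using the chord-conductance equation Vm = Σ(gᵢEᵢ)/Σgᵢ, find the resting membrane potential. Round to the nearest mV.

-77 mV

Σ gᵢEᵢ = 20·(-97.2) + 10·(-35.7) = -2301.00
Σ gᵢ = 20 + 10 = 30
Vm = -2301.00 / 30 = -76.70 mV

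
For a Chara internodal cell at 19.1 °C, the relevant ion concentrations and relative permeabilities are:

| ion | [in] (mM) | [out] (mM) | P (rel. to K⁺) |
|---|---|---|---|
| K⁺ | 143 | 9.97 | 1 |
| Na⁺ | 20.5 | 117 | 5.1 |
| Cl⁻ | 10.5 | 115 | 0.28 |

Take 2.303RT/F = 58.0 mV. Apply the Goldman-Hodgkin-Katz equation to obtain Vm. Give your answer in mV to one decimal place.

Vm = 58.0 · log₁₀[(Σ P·[cation]ₒ + Σ P·[anion]ᵢ) / (Σ P·[cation]ᵢ + Σ P·[anion]ₒ)]
Numerator = 1×9.97 + 5.1×117 + 0.28×10.5 = 609.6
Denominator = 1×143 + 5.1×20.5 + 0.28×115 = 279.8
Vm = 58.0 · log₁₀(2.1791) = 58.0 × (0.3383) = 19.62 mV

19.6 mV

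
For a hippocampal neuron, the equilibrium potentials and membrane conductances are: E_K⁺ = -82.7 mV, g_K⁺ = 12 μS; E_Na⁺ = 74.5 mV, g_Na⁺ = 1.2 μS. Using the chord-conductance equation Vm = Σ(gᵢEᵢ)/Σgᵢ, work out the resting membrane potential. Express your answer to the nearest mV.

Σ gᵢEᵢ = 12·(-82.7) + 1.2·(74.5) = -903.00
Σ gᵢ = 12 + 1.2 = 13.2
Vm = -903.00 / 13.2 = -68.41 mV

-68 mV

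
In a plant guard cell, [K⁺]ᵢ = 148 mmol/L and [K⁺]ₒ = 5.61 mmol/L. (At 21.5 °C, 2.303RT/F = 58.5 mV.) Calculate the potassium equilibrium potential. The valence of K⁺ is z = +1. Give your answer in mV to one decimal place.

E = (58.5/z) · log₁₀([K⁺]_out/[K⁺]_in) with z = +1.
= (58.5/1) · log₁₀(5.61/148) = 58.50 · log₁₀(0.03791)
= 58.50 · (-1.4213) = -83.15 mV

-83.1 mV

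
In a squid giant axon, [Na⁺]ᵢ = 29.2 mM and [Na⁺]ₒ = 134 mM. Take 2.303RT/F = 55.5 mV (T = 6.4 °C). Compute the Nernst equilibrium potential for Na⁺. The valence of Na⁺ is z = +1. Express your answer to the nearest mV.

E = (55.5/z) · log₁₀([Na⁺]_out/[Na⁺]_in) with z = +1.
= (55.5/1) · log₁₀(134/29.2) = 55.50 · log₁₀(4.589)
= 55.50 · (0.6617) = 36.73 mV

37 mV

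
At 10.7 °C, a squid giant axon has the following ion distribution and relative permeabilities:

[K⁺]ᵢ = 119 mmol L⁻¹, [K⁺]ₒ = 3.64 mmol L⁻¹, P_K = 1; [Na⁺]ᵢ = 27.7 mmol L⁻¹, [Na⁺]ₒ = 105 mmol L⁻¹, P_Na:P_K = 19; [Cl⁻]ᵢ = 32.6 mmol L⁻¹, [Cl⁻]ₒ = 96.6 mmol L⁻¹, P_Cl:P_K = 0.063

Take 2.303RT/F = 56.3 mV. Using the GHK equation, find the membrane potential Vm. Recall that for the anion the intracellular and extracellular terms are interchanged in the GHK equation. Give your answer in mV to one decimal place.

27.4 mV

Vm = 56.3 · log₁₀[(Σ P·[cation]ₒ + Σ P·[anion]ᵢ) / (Σ P·[cation]ᵢ + Σ P·[anion]ₒ)]
Numerator = 1×3.64 + 19×105 + 0.063×32.6 = 2001
Denominator = 1×119 + 19×27.7 + 0.063×96.6 = 651.4
Vm = 56.3 · log₁₀(3.0714) = 56.3 × (0.4873) = 27.44 mV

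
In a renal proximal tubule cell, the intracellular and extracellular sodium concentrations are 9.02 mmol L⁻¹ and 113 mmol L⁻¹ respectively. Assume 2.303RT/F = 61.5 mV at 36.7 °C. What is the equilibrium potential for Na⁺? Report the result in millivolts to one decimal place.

E = (61.5/z) · log₁₀([Na⁺]_out/[Na⁺]_in) with z = +1.
= (61.5/1) · log₁₀(113/9.02) = 61.50 · log₁₀(12.53)
= 61.50 · (1.0979) = 67.52 mV

67.5 mV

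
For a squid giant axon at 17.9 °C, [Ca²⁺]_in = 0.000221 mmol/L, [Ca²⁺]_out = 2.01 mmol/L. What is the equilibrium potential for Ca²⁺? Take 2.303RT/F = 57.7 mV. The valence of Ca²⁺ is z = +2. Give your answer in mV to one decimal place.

E = (57.7/z) · log₁₀([Ca²⁺]_out/[Ca²⁺]_in) with z = +2.
= (57.7/2) · log₁₀(2.01/0.000221) = 28.85 · log₁₀(9095)
= 28.85 · (3.9588) = 114.21 mV

114.2 mV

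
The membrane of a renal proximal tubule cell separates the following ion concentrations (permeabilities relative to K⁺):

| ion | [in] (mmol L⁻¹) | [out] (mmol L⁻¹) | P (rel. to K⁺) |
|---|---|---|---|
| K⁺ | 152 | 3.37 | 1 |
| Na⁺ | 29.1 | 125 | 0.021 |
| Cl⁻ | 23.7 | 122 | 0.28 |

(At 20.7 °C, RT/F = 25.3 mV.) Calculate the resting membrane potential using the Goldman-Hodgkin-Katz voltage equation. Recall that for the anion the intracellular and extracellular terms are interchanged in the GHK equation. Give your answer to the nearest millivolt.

Vm = 25.3 · ln[(Σ P·[cation]ₒ + Σ P·[anion]ᵢ) / (Σ P·[cation]ᵢ + Σ P·[anion]ₒ)]
Numerator = 1×3.37 + 0.021×125 + 0.28×23.7 = 12.63
Denominator = 1×152 + 0.021×29.1 + 0.28×122 = 186.8
Vm = 25.3 · ln(0.067628) = 25.3 × (-2.6937) = -68.15 mV

-68 mV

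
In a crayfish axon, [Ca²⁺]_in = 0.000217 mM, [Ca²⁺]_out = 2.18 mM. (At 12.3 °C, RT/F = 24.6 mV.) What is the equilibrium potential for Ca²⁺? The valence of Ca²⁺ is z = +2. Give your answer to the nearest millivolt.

113 mV

E = (24.6/z) · ln([Ca²⁺]_out/[Ca²⁺]_in) with z = +2.
= (24.6/2) · ln(2.18/0.000217) = 12.30 · ln(1.005e+04)
= 12.30 · (9.2149) = 113.34 mV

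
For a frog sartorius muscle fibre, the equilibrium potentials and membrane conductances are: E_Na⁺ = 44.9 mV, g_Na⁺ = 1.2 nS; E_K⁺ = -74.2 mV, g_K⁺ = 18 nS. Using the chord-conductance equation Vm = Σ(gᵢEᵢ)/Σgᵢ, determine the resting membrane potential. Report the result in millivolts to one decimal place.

Σ gᵢEᵢ = 1.2·(44.9) + 18·(-74.2) = -1281.72
Σ gᵢ = 1.2 + 18 = 19.2
Vm = -1281.72 / 19.2 = -66.76 mV

-66.8 mV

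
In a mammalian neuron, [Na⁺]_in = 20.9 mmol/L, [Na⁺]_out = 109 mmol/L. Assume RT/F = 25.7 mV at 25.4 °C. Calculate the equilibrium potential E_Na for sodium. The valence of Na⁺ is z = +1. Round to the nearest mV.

E = (25.7/z) · ln([Na⁺]_out/[Na⁺]_in) with z = +1.
= (25.7/1) · ln(109/20.9) = 25.70 · ln(5.215)
= 25.70 · (1.6516) = 42.45 mV

42 mV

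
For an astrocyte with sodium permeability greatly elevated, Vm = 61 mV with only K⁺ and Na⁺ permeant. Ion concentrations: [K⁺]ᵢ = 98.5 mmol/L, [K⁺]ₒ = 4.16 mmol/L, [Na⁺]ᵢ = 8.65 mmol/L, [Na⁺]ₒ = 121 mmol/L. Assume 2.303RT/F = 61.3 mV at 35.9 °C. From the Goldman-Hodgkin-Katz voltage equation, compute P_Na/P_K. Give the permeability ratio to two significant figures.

Let α = P_Na/P_K. GHK: Vm = 61.3·log₁₀[(Kₒ + α·Naₒ)/(Kᵢ + α·Naᵢ)].
10^(Vm/61.3) = 10^(61.0/61.3) = 9.8879
So 9.8879·(Kᵢ + α·Naᵢ) = Kₒ + α·Naₒ → α = (9.8879·98.5 − 4.16) / (121.0 − 9.8879·8.65)
α = (974 − 4.16) / (121.0 − 85.53) = 969.8/35.47 = 27.34

27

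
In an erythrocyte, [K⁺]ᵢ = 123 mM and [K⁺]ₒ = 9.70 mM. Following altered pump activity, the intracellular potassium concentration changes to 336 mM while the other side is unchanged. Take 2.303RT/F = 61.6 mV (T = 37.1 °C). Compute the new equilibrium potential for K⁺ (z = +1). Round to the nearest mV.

After the shift: [K⁺]_out = 9.70, [K⁺]_in = 336 mM.
E_new = (61.6/1)·log₁₀(9.70/336) = 61.60 · (-1.5396) = -94.84 mV

-95 mV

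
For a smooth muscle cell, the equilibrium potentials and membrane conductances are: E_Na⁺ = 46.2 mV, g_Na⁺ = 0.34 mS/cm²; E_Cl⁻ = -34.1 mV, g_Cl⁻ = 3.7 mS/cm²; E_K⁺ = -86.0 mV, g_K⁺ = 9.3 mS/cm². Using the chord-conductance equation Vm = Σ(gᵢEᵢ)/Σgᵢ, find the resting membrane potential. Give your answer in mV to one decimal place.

Σ gᵢEᵢ = 0.34·(46.2) + 3.7·(-34.1) + 9.3·(-86.0) = -910.26
Σ gᵢ = 0.34 + 3.7 + 9.3 = 13.34
Vm = -910.26 / 13.34 = -68.24 mV

-68.2 mV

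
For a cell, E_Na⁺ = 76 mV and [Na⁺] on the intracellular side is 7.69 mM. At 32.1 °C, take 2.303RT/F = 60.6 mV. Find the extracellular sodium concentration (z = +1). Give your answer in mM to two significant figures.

140 mM

Nernst: E = (60.6/1) · log₁₀([out]/[in]), so log₁₀([out]/[in]) = 76.0 × 1 / 60.6 = 1.2541.
[out]/[in] = 10^(1.2541) = 17.95.
[out] = 17.95 × 7.69 = 138.1 mM.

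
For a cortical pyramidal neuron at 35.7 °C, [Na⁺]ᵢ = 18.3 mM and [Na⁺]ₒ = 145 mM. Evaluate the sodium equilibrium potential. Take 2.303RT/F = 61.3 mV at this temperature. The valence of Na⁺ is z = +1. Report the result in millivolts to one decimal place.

55.1 mV

E = (61.3/z) · log₁₀([Na⁺]_out/[Na⁺]_in) with z = +1.
= (61.3/1) · log₁₀(145/18.3) = 61.30 · log₁₀(7.923)
= 61.30 · (0.8989) = 55.10 mV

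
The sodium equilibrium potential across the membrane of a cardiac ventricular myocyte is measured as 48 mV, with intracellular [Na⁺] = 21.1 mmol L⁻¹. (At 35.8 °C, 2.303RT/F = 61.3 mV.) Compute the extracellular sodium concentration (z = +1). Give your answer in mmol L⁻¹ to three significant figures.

128 mmol L⁻¹

Nernst: E = (61.3/1) · log₁₀([out]/[in]), so log₁₀([out]/[in]) = 48.0 × 1 / 61.3 = 0.7830.
[out]/[in] = 10^(0.7830) = 6.068.
[out] = 6.068 × 21.1 = 128 mmol L⁻¹.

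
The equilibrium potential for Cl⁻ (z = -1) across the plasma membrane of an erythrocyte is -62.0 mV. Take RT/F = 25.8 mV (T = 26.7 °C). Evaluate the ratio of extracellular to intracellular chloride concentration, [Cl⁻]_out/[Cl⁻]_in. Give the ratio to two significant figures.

ln([out]/[in]) = E·z/(25.8) = -62.0 × -1 / 25.8 = 2.4031
[out]/[in] = e^(2.4031) = 11.06

11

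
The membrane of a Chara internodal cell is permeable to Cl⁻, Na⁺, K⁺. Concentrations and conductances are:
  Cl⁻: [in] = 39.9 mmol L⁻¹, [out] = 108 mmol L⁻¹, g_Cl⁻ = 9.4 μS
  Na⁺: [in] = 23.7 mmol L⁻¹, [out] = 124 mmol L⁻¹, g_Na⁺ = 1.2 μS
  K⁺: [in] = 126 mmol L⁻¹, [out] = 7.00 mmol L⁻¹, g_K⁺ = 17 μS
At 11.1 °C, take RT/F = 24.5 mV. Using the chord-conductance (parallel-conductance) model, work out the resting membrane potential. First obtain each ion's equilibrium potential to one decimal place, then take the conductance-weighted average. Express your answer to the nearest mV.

E_Cl⁻ = (24.5/-1)·ln(108/39.9) = -24.4 mV
E_Na⁺ = (24.5/1)·ln(124/23.7) = 40.5 mV
E_K⁺ = (24.5/1)·ln(7.00/126) = -70.8 mV
Vm = (Σ gᵢEᵢ)/(Σ gᵢ) = (9.4·-24.4 + 1.2·40.5 + 17·-70.8) / (9.4 + 1.2 + 17)
= -1384.36 / 27.6 = -50.16 mV

-50 mV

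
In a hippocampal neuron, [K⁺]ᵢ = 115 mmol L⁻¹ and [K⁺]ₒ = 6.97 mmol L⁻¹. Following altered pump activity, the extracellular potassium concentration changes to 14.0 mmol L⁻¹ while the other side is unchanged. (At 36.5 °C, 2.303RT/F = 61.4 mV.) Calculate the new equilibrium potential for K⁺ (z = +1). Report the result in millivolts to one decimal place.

-56.2 mV

After the shift: [K⁺]_out = 14.0, [K⁺]_in = 115 mmol L⁻¹.
E_new = (61.4/1)·log₁₀(14.0/115) = 61.40 · (-0.9146) = -56.15 mV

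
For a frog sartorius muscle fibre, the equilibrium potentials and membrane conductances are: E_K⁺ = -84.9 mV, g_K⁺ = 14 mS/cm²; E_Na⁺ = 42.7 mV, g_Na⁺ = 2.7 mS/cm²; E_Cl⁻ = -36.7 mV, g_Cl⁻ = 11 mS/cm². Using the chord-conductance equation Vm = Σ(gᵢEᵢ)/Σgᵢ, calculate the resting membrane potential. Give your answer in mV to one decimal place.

Σ gᵢEᵢ = 14·(-84.9) + 2.7·(42.7) + 11·(-36.7) = -1477.01
Σ gᵢ = 14 + 2.7 + 11 = 27.7
Vm = -1477.01 / 27.7 = -53.32 mV

-53.3 mV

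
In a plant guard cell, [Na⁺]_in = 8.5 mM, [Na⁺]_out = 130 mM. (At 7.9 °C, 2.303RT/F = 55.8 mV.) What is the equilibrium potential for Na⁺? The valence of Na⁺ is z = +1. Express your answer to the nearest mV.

66 mV

E = (55.8/z) · log₁₀([Na⁺]_out/[Na⁺]_in) with z = +1.
= (55.8/1) · log₁₀(130/8.5) = 55.80 · log₁₀(15.29)
= 55.80 · (1.1845) = 66.10 mV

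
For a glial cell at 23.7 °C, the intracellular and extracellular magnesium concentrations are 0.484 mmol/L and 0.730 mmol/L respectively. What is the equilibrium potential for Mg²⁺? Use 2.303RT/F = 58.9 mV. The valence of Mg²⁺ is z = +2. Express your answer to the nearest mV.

5 mV

E = (58.9/z) · log₁₀([Mg²⁺]_out/[Mg²⁺]_in) with z = +2.
= (58.9/2) · log₁₀(0.730/0.484) = 29.45 · log₁₀(1.508)
= 29.45 · (0.1785) = 5.26 mV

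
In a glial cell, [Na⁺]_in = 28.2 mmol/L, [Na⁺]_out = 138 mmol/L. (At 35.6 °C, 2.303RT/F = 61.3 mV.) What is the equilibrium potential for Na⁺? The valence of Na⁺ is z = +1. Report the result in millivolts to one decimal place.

E = (61.3/z) · log₁₀([Na⁺]_out/[Na⁺]_in) with z = +1.
= (61.3/1) · log₁₀(138/28.2) = 61.30 · log₁₀(4.894)
= 61.30 · (0.6896) = 42.27 mV

42.3 mV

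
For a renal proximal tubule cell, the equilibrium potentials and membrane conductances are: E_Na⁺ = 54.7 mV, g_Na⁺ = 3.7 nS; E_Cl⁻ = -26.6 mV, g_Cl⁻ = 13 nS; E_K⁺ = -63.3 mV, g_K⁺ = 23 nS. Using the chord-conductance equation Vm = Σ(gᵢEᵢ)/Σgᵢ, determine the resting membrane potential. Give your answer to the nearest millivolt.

Σ gᵢEᵢ = 3.7·(54.7) + 13·(-26.6) + 23·(-63.3) = -1599.31
Σ gᵢ = 3.7 + 13 + 23 = 39.7
Vm = -1599.31 / 39.7 = -40.28 mV

-40 mV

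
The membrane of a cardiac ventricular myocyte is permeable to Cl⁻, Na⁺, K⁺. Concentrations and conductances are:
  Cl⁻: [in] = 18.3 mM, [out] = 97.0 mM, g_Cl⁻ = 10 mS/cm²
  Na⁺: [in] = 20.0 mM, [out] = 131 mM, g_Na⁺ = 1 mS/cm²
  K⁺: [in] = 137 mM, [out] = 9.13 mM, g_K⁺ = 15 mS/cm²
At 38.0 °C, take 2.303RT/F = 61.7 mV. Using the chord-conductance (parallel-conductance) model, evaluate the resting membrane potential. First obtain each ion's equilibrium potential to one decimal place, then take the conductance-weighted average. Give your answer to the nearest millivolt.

-57 mV

E_Cl⁻ = (61.7/-1)·log₁₀(97.0/18.3) = -44.7 mV
E_Na⁺ = (61.7/1)·log₁₀(131/20.0) = 50.4 mV
E_K⁺ = (61.7/1)·log₁₀(9.13/137) = -72.6 mV
Vm = (Σ gᵢEᵢ)/(Σ gᵢ) = (10·-44.7 + 1·50.4 + 15·-72.6) / (10 + 1 + 15)
= -1485.60 / 26 = -57.14 mV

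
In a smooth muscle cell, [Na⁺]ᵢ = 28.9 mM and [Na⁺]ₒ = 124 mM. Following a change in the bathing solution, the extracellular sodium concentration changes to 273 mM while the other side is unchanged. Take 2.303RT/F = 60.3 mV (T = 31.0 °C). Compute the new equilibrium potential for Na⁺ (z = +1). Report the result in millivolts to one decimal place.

58.8 mV

After the shift: [Na⁺]_out = 273, [Na⁺]_in = 28.9 mM.
E_new = (60.3/1)·log₁₀(273/28.9) = 60.30 · (0.9753) = 58.81 mV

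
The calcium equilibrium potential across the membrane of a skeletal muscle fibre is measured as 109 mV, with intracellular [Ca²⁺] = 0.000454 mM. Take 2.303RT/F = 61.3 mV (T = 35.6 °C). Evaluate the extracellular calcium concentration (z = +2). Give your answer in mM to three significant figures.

Nernst: E = (61.3/2) · log₁₀([out]/[in]), so log₁₀([out]/[in]) = 109.0 × 2 / 61.3 = 3.5563.
[out]/[in] = 10^(3.5563) = 3600.
[out] = 3600 × 0.000454 = 1.634 mM.

1.63 mM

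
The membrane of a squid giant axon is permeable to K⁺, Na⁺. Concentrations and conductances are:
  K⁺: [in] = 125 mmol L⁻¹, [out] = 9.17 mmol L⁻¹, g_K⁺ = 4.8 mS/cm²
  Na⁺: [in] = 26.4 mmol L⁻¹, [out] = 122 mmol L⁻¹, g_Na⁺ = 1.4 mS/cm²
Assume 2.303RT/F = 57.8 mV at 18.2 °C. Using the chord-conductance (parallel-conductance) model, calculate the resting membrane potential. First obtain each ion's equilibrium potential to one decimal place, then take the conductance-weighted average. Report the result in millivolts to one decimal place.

E_K⁺ = (57.8/1)·log₁₀(9.17/125) = -65.6 mV
E_Na⁺ = (57.8/1)·log₁₀(122/26.4) = 38.4 mV
Vm = (Σ gᵢEᵢ)/(Σ gᵢ) = (4.8·-65.6 + 1.4·38.4) / (4.8 + 1.4)
= -261.12 / 6.2 = -42.12 mV

-42.1 mV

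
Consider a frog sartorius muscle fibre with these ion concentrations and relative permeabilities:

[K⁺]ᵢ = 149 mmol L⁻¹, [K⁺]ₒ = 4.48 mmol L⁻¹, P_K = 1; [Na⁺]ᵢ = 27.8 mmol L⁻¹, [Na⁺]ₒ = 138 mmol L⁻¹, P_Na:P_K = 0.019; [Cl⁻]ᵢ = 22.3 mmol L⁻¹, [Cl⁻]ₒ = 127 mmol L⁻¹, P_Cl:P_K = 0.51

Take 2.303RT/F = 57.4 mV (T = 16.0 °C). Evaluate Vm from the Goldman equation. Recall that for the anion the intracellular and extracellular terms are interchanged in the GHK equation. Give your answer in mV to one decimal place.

-61.1 mV

Vm = 57.4 · log₁₀[(Σ P·[cation]ₒ + Σ P·[anion]ᵢ) / (Σ P·[cation]ᵢ + Σ P·[anion]ₒ)]
Numerator = 1×4.48 + 0.019×138 + 0.51×22.3 = 18.48
Denominator = 1×149 + 0.019×27.8 + 0.51×127 = 214.3
Vm = 57.4 · log₁₀(0.086212) = 57.4 × (-1.0644) = -61.10 mV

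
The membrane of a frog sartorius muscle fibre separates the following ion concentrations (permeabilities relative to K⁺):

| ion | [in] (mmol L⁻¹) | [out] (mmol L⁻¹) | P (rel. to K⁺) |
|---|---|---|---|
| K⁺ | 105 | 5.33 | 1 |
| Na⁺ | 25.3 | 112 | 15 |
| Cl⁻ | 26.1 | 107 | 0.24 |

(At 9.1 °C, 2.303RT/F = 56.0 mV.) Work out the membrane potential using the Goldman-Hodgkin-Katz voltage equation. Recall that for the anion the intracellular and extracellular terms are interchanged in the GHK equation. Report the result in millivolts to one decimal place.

29.2 mV

Vm = 56.0 · log₁₀[(Σ P·[cation]ₒ + Σ P·[anion]ᵢ) / (Σ P·[cation]ᵢ + Σ P·[anion]ₒ)]
Numerator = 1×5.33 + 15×112 + 0.24×26.1 = 1692
Denominator = 1×105 + 15×25.3 + 0.24×107 = 510.2
Vm = 56.0 · log₁₀(3.3157) = 56.0 × (0.5206) = 29.15 mV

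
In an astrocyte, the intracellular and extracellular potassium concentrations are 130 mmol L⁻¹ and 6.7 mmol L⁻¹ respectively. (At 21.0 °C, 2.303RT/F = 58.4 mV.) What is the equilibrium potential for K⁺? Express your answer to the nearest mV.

-75 mV

E = (58.4/z) · log₁₀([K⁺]_out/[K⁺]_in) with z = +1.
= (58.4/1) · log₁₀(6.7/130) = 58.40 · log₁₀(0.05154)
= 58.40 · (-1.2879) = -75.21 mV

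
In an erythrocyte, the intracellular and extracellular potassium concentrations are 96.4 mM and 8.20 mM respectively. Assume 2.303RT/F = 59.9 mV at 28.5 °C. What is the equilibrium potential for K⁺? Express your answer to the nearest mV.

-64 mV

E = (59.9/z) · log₁₀([K⁺]_out/[K⁺]_in) with z = +1.
= (59.9/1) · log₁₀(8.20/96.4) = 59.90 · log₁₀(0.08506)
= 59.90 · (-1.0703) = -64.11 mV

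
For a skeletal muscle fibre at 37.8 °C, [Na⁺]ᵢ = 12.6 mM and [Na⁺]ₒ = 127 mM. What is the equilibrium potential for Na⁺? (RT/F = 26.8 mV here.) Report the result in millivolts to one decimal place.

61.9 mV

E = (26.8/z) · ln([Na⁺]_out/[Na⁺]_in) with z = +1.
= (26.8/1) · ln(127/12.6) = 26.80 · ln(10.08)
= 26.80 · (2.3105) = 61.92 mV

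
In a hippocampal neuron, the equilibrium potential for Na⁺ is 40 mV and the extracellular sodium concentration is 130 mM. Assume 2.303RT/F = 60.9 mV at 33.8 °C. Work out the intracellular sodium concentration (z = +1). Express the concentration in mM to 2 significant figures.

29 mM

Nernst: E = (60.9/1) · log₁₀([out]/[in]), so log₁₀([out]/[in]) = 40.0 × 1 / 60.9 = 0.6568.
[out]/[in] = 10^(0.6568) = 4.537.
[in] = 130 / 4.537 = 28.65 mM.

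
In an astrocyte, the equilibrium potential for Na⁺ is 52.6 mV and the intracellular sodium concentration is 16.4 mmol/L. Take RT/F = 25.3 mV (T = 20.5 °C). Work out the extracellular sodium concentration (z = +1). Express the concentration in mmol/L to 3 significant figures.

Nernst: E = (25.3/1) · ln([out]/[in]), so ln([out]/[in]) = 52.6 × 1 / 25.3 = 2.0791.
[out]/[in] = e^(2.0791) = 7.997.
[out] = 7.997 × 16.4 = 131.1 mmol/L.

131 mmol/L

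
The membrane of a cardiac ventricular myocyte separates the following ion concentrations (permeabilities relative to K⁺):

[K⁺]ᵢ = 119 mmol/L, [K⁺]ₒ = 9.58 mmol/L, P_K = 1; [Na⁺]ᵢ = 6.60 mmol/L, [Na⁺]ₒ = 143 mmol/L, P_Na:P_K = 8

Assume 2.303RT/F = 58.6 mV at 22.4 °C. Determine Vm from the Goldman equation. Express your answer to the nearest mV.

Vm = 58.6 · log₁₀[(Σ P·[cation]ₒ + Σ P·[anion]ᵢ) / (Σ P·[cation]ᵢ + Σ P·[anion]ₒ)]
Numerator = 1×9.58 + 8×143 = 1154
Denominator = 1×119 + 8×6.60 = 171.8
Vm = 58.6 · log₁₀(6.7147) = 58.6 × (0.8270) = 48.46 mV

48 mV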